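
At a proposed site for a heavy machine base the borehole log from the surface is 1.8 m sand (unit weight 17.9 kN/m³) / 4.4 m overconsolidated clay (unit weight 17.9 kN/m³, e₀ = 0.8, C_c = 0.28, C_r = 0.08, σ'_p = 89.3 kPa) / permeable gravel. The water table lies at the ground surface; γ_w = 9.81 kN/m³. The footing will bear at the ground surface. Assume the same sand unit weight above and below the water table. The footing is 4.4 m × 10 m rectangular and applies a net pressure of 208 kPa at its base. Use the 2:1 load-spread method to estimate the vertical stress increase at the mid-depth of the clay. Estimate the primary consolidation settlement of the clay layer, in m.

Mid-depth of clay below the ground surface: z = 1.8 + 4.4/2 = 4 m.
Total vertical stress at mid-clay: σ_v = 17.9×1.8 + 17.9×2.2 = 71.6 kPa.
Pore pressure: u = 9.81×(4 − 0) = 39.24 kPa.
Initial effective stress: σ'_0 = σ_v − u = 71.6 − 39.24 = 32.36 kPa.
Stress increase at mid-clay by the 2:1 spreading method:
Δσ = qBL/((B+z)(L+z)) = 208×4.4×10/((4.4+4)(10+4)) = 77.823 kPa
Final effective stress: σ'_f = 32.36 + 77.823 = 110.18 kPa.
σ'_f = 110.18 > σ'_p = 89.3 kPa, so the stress path crosses the preconsolidation pressure — recompression up to σ'_p, then virgin compression beyond:
S_c = H/(1+e₀)·[C_r·log₁₀(σ'_p/σ'_0) + C_c·log₁₀(σ'_f/σ'_p)]
    = 4.4/1.8 × [0.08×log₁₀(89.3/32.36) + 0.28×log₁₀(110.18/89.3)]
    = 2.4444 × [0.035267 + 0.02555] = 0.1487 m

S_c ≈ 0.149 m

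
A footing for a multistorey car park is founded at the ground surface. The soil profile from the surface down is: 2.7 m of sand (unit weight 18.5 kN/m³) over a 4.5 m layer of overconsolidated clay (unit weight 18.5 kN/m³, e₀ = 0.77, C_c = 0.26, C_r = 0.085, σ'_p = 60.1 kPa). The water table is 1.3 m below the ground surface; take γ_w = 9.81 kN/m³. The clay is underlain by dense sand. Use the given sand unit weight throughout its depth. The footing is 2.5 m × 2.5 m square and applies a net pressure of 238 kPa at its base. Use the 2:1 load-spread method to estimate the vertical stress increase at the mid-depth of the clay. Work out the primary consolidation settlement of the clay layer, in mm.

Mid-depth of clay below the ground surface: z = 2.7 + 4.5/2 = 4.95 m.
Total vertical stress at mid-clay: σ_v = 18.5×2.7 + 18.5×2.25 = 91.575 kPa.
Pore pressure: u = 9.81×(4.95 − 1.3) = 35.806 kPa.
Initial effective stress: σ'_0 = σ_v − u = 91.575 − 35.806 = 55.769 kPa.
Stress increase at mid-clay by the 2:1 spreading method:
Δσ = qBL/((B+z)(L+z)) = 238×2.5×2.5/((2.5+4.95)(2.5+4.95)) = 26.801 kPa
Final effective stress: σ'_f = 55.769 + 26.801 = 82.57 kPa.
σ'_f = 82.57 > σ'_p = 60.1 kPa, so the stress path crosses the preconsolidation pressure — recompression up to σ'_p, then virgin compression beyond:
S_c = H/(1+e₀)·[C_r·log₁₀(σ'_p/σ'_0) + C_c·log₁₀(σ'_f/σ'_p)]
    = 4.5/1.77 × [0.085×log₁₀(60.1/55.769) + 0.26×log₁₀(82.57/60.1)]
    = 2.5424 × [0.0027609 + 0.035866] = 0.09821 m

S_c ≈ 98.2 mm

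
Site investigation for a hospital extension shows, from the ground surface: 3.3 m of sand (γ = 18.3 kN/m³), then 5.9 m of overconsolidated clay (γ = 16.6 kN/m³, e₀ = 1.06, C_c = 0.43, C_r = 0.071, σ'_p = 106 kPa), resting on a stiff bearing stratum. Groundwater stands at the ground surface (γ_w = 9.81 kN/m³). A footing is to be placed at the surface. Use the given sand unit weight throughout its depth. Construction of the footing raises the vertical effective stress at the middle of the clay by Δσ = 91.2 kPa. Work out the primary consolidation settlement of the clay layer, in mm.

S_c ≈ 216 mm

Mid-depth of clay below the ground surface: z = 3.3 + 5.9/2 = 6.25 m.
Total vertical stress at mid-clay: σ_v = 18.3×3.3 + 16.6×2.95 = 109.36 kPa.
Pore pressure: u = 9.81×(6.25 − 0) = 61.312 kPa.
Initial effective stress: σ'_0 = σ_v − u = 109.36 − 61.312 = 48.048 kPa.
Final effective stress: σ'_f = 48.048 + 91.2 = 139.25 kPa.
σ'_f = 139.25 > σ'_p = 106 kPa, so the stress path crosses the preconsolidation pressure — recompression up to σ'_p, then virgin compression beyond:
S_c = H/(1+e₀)·[C_r·log₁₀(σ'_p/σ'_0) + C_c·log₁₀(σ'_f/σ'_p)]
    = 5.9/2.06 × [0.071×log₁₀(106/48.048) + 0.43×log₁₀(139.25/106)]
    = 2.8641 × [0.024398 + 0.05095] = 0.2158 m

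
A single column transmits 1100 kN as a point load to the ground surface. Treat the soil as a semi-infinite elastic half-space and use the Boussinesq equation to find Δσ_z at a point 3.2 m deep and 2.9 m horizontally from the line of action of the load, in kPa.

Δσ_z ≈ 11.5 kPa

Boussinesq vertical stress below a point load on an elastic half-space:
Δσ_z = 3P/(2πz²) · [1 + (r/z)²]^(−5/2)
r/z = 2.9/3.2 = 0.90625; [1+(r/z)²]^(−5/2) = 0.22338.
Δσ_z = 3×1100/(2π×3.2²) × 0.22338 = 51.29 × 0.22338 = 11.46 kPa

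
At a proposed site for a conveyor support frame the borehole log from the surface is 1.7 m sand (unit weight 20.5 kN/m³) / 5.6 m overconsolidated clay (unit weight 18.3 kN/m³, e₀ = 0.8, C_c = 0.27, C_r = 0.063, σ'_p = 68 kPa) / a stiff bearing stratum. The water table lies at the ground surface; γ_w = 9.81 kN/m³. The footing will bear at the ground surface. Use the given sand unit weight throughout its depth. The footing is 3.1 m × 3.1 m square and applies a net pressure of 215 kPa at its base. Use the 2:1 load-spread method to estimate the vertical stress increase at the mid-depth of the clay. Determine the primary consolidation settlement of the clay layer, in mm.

Mid-depth of clay below the ground surface: z = 1.7 + 5.6/2 = 4.5 m.
Total vertical stress at mid-clay: σ_v = 20.5×1.7 + 18.3×2.8 = 86.09 kPa.
Pore pressure: u = 9.81×(4.5 − 0) = 44.145 kPa.
Initial effective stress: σ'_0 = σ_v − u = 86.09 − 44.145 = 41.945 kPa.
Stress increase at mid-clay by the 2:1 spreading method:
Δσ = qBL/((B+z)(L+z)) = 215×3.1×3.1/((3.1+4.5)(3.1+4.5)) = 35.771 kPa
Final effective stress: σ'_f = 41.945 + 35.771 = 77.716 kPa.
σ'_f = 77.716 > σ'_p = 68 kPa, so the stress path crosses the preconsolidation pressure — recompression up to σ'_p, then virgin compression beyond:
S_c = H/(1+e₀)·[C_r·log₁₀(σ'_p/σ'_0) + C_c·log₁₀(σ'_f/σ'_p)]
    = 5.6/1.8 × [0.063×log₁₀(68/41.945) + 0.27×log₁₀(77.716/68)]
    = 3.1111 × [0.013219 + 0.01566] = 0.08985 m

S_c ≈ 89.8 mm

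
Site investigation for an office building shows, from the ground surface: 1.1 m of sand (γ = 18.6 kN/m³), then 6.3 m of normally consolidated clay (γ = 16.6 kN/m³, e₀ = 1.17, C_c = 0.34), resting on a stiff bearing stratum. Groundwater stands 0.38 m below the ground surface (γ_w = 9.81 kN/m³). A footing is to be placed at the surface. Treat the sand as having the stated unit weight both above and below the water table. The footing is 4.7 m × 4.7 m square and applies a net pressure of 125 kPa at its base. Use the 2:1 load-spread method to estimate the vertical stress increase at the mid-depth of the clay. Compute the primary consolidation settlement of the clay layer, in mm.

S_c ≈ 295 mm

Mid-depth of clay below the ground surface: z = 1.1 + 6.3/2 = 4.25 m.
Total vertical stress at mid-clay: σ_v = 18.6×1.1 + 16.6×3.15 = 72.75 kPa.
Pore pressure: u = 9.81×(4.25 − 0.38) = 37.965 kPa.
Initial effective stress: σ'_0 = σ_v − u = 72.75 − 37.965 = 34.785 kPa.
Stress increase at mid-clay by the 2:1 spreading method:
Δσ = qBL/((B+z)(L+z)) = 125×4.7×4.7/((4.7+4.25)(4.7+4.25)) = 34.471 kPa
Final effective stress: σ'_f = σ'_0 + Δσ = 34.785 + 34.471 = 69.256 kPa.
Normally consolidated clay, so the full stress increment lies on the virgin compression line:
S_c = C_c·H/(1+e₀)·log₁₀(σ'_f/σ'_0) = 0.34×6.3/(1+1.17)×log₁₀(69.256/34.785)
    = 0.9871 × 0.29907 = 0.2952 m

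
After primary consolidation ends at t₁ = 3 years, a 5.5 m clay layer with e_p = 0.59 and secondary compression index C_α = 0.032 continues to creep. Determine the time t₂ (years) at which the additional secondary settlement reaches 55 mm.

t₂ ≈ 9.42 years

S_s = C_α·H/(1+e_p)·log₁₀(t₂/t₁) ⇒ log₁₀(t₂/t₁) = S_s·(1+e_p)/(C_α·H).
log₁₀(t₂/t₁) = 0.055 × (1+0.59) / (0.032×5.5) = 0.4969
t₂ = t₁ × 10^0.4969 = 3 × 3.14 = 9.419 years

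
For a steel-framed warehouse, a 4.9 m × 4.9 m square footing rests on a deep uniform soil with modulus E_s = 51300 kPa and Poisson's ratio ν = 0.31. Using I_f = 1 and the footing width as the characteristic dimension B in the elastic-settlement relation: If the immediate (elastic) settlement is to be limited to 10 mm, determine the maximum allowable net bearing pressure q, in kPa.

q ≈ 116 kPa

S_e = q·B·(1−ν²)/E_s · I_f  ⇒  q = S_e·E_s / (B·(1−ν²)·I_f).
q = 0.01 × 51300 / (4.9 × 0.9039 × 1) = 115.8 kPa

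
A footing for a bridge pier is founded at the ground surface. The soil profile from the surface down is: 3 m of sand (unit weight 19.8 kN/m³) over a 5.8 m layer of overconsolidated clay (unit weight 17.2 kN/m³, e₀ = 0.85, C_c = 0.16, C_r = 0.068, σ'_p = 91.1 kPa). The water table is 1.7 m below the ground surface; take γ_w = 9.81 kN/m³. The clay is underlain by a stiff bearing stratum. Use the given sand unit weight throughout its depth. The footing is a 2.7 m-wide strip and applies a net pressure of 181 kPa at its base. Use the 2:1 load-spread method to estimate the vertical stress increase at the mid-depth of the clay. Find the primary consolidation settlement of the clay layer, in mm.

S_c ≈ 95.7 mm

Mid-depth of clay below the ground surface: z = 3 + 5.8/2 = 5.9 m.
Total vertical stress at mid-clay: σ_v = 19.8×3 + 17.2×2.9 = 109.28 kPa.
Pore pressure: u = 9.81×(5.9 − 1.7) = 41.202 kPa.
Initial effective stress: σ'_0 = σ_v − u = 109.28 − 41.202 = 68.078 kPa.
Stress increase at mid-clay by the 2:1 spreading method:
Δσ = qB/(B+z) = 181×2.7/(2.7+5.9) = 56.826 kPa
Final effective stress: σ'_f = 68.078 + 56.826 = 124.9 kPa.
σ'_f = 124.9 > σ'_p = 91.1 kPa, so the stress path crosses the preconsolidation pressure — recompression up to σ'_p, then virgin compression beyond:
S_c = H/(1+e₀)·[C_r·log₁₀(σ'_p/σ'_0) + C_c·log₁₀(σ'_f/σ'_p)]
    = 5.8/1.85 × [0.068×log₁₀(91.1/68.078) + 0.16×log₁₀(124.9/91.1)]
    = 3.1351 × [0.0086028 + 0.021927] = 0.09571 m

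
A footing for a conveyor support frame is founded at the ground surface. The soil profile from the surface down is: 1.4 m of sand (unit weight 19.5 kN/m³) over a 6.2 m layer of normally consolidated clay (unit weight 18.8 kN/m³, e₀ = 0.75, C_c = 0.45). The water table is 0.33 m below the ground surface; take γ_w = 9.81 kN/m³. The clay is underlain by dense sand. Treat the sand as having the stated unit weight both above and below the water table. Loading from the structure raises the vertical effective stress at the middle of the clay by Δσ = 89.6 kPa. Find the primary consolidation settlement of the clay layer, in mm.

Mid-depth of clay below the ground surface: z = 1.4 + 6.2/2 = 4.5 m.
Total vertical stress at mid-clay: σ_v = 19.5×1.4 + 18.8×3.1 = 85.58 kPa.
Pore pressure: u = 9.81×(4.5 − 0.33) = 40.908 kPa.
Initial effective stress: σ'_0 = σ_v − u = 85.58 − 40.908 = 44.672 kPa.
Final effective stress: σ'_f = σ'_0 + Δσ = 44.672 + 89.6 = 134.27 kPa.
Normally consolidated clay, so the full stress increment lies on the virgin compression line:
S_c = C_c·H/(1+e₀)·log₁₀(σ'_f/σ'_0) = 0.45×6.2/(1+0.75)×log₁₀(134.27/44.672)
    = 1.5943 × 0.47794 = 0.762 m

S_c ≈ 762 mm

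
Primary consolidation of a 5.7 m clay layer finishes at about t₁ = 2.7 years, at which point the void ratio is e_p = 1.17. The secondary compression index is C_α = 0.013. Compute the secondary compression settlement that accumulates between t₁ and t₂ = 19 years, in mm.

S_s ≈ 28.9 mm

Secondary compression: S_s = C_α·H/(1+e_p)·log₁₀(t₂/t₁)
S_s = 0.013×5.7/(1+1.17)×log₁₀(19/2.7)
    = 0.03415 × 0.8474 = 0.02894 m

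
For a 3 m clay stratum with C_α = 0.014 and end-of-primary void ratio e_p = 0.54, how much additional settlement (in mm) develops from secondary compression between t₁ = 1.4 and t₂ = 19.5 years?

Secondary compression: S_s = C_α·H/(1+e_p)·log₁₀(t₂/t₁)
S_s = 0.014×3/(1+0.54)×log₁₀(19.5/1.4)
    = 0.02727 × 1.144 = 0.0312 m

S_s ≈ 31.2 mm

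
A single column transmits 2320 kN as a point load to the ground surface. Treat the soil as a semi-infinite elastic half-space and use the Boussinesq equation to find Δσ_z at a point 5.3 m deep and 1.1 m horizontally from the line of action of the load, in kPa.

Boussinesq vertical stress below a point load on an elastic half-space:
Δσ_z = 3P/(2πz²) · [1 + (r/z)²]^(−5/2)
r/z = 1.1/5.3 = 0.20755; [1+(r/z)²]^(−5/2) = 0.89993.
Δσ_z = 3×2320/(2π×5.3²) × 0.89993 = 39.435 × 0.89993 = 35.49 kPa

Δσ_z ≈ 35.5 kPa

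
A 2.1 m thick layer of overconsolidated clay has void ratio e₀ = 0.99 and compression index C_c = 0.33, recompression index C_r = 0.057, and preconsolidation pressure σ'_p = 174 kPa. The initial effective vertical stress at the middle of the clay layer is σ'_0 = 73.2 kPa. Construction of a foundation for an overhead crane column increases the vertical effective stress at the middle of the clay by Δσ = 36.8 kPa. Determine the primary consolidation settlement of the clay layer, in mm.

Final effective stress: σ'_f = 73.2 + 36.8 = 110 kPa.
σ'_f = 110 ≤ σ'_p = 174 kPa, so the clay remains overconsolidated and only the recompression index applies:
S_c = C_r·H/(1+e₀)·log₁₀(σ'_f/σ'_0) = 0.057×2.1/1.99×log₁₀(110/73.2)
    = 0.060152 × 0.17688 = 0.01064 m

S_c ≈ 10.6 mm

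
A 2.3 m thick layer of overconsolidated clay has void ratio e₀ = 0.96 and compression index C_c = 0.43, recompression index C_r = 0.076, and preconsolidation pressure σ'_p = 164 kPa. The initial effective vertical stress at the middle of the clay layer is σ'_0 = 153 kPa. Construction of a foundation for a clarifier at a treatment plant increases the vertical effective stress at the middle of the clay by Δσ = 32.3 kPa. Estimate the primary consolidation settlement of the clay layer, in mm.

Final effective stress: σ'_f = 153 + 32.3 = 185.3 kPa.
σ'_f = 185.3 > σ'_p = 164 kPa, so the stress path crosses the preconsolidation pressure — recompression up to σ'_p, then virgin compression beyond:
S_c = H/(1+e₀)·[C_r·log₁₀(σ'_p/σ'_0) + C_c·log₁₀(σ'_f/σ'_p)]
    = 2.3/1.96 × [0.076×log₁₀(164/153) + 0.43×log₁₀(185.3/164)]
    = 1.1735 × [0.0022916 + 0.022804] = 0.02945 m

S_c ≈ 29.4 mm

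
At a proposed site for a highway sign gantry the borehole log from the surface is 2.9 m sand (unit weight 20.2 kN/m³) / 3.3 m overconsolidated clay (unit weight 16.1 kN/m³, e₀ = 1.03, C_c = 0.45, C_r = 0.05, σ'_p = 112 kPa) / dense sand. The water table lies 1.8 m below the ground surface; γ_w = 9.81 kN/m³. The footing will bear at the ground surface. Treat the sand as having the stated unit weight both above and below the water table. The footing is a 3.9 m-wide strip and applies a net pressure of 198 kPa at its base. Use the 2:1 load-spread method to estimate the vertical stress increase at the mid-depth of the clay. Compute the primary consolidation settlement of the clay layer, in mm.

S_c ≈ 115 mm

Mid-depth of clay below the ground surface: z = 2.9 + 3.3/2 = 4.55 m.
Total vertical stress at mid-clay: σ_v = 20.2×2.9 + 16.1×1.65 = 85.145 kPa.
Pore pressure: u = 9.81×(4.55 − 1.8) = 26.978 kPa.
Initial effective stress: σ'_0 = σ_v − u = 85.145 − 26.978 = 58.167 kPa.
Stress increase at mid-clay by the 2:1 spreading method:
Δσ = qB/(B+z) = 198×3.9/(3.9+4.55) = 91.385 kPa
Final effective stress: σ'_f = 58.167 + 91.385 = 149.55 kPa.
σ'_f = 149.55 > σ'_p = 112 kPa, so the stress path crosses the preconsolidation pressure — recompression up to σ'_p, then virgin compression beyond:
S_c = H/(1+e₀)·[C_r·log₁₀(σ'_p/σ'_0) + C_c·log₁₀(σ'_f/σ'_p)]
    = 3.3/2.03 × [0.05×log₁₀(112/58.167) + 0.45×log₁₀(149.55/112)]
    = 1.6256 × [0.014227 + 0.056506] = 0.115 m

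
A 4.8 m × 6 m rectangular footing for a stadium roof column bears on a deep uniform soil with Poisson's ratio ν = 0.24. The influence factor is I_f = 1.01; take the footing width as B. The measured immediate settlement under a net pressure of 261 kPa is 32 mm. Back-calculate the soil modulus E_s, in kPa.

S_e = q·B·(1−ν²)/E_s · I_f  ⇒  E_s = q·B·(1−ν²)·I_f / S_e.
E_s = 261 × 4.8 × 0.9424 × 1.01 / 0.032 = 37260 kPa

E_s ≈ 37300 kPa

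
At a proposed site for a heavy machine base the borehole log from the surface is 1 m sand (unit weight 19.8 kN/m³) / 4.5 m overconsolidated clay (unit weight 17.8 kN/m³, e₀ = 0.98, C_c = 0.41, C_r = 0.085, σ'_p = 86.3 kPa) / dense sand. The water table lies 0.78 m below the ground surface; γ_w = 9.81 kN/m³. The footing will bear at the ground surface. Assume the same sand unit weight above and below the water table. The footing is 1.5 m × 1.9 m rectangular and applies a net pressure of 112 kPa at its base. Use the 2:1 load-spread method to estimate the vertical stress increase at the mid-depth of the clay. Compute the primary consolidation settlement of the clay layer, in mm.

Mid-depth of clay below the ground surface: z = 1 + 4.5/2 = 3.25 m.
Total vertical stress at mid-clay: σ_v = 19.8×1 + 17.8×2.25 = 59.85 kPa.
Pore pressure: u = 9.81×(3.25 − 0.78) = 24.231 kPa.
Initial effective stress: σ'_0 = σ_v − u = 59.85 − 24.231 = 35.619 kPa.
Stress increase at mid-clay by the 2:1 spreading method:
Δσ = qBL/((B+z)(L+z)) = 112×1.5×1.9/((1.5+3.25)(1.9+3.25)) = 13.049 kPa
Final effective stress: σ'_f = 35.619 + 13.049 = 48.668 kPa.
σ'_f = 48.668 ≤ σ'_p = 86.3 kPa, so the clay remains overconsolidated and only the recompression index applies:
S_c = C_r·H/(1+e₀)·log₁₀(σ'_f/σ'_0) = 0.085×4.5/1.98×log₁₀(48.668/35.619)
    = 0.19318 × 0.13556 = 0.02619 m

S_c ≈ 26.2 mm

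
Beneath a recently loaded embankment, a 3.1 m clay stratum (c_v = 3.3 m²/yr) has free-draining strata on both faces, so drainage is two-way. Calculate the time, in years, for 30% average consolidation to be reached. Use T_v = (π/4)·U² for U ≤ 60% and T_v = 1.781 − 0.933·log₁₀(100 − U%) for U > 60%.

Drainage path length: H_d = H/2 = 1.55 m (double drainage).
U ≤ 60%: T_v = (π/4)·U² = (π/4)×0.3² = 0.070686.
t = T_v·H_d²/c_v = 0.070686×1.55²/3.3 = 0.05146 years.

t ≈ 0.0515 years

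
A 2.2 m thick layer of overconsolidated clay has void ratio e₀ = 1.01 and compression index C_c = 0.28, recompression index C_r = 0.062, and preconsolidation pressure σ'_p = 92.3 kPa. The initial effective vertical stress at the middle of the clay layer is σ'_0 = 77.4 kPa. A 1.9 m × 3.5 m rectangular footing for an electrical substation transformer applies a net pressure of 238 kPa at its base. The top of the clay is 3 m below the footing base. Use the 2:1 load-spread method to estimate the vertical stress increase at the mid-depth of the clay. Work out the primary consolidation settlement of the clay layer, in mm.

S_c ≈ 31.1 mm

Mid-depth of clay below the footing base: z = 3 + 2.2/2 = 4.1 m.
Stress increase at mid-clay by the 2:1 spreading method:
Δσ = qBL/((B+z)(L+z)) = 238×1.9×3.5/((1.9+4.1)(3.5+4.1)) = 34.708 kPa
Final effective stress: σ'_f = 77.4 + 34.708 = 112.11 kPa.
σ'_f = 112.11 > σ'_p = 92.3 kPa, so the stress path crosses the preconsolidation pressure — recompression up to σ'_p, then virgin compression beyond:
S_c = H/(1+e₀)·[C_r·log₁₀(σ'_p/σ'_0) + C_c·log₁₀(σ'_f/σ'_p)]
    = 2.2/2.01 × [0.062×log₁₀(92.3/77.4) + 0.28×log₁₀(112.11/92.3)]
    = 1.0945 × [0.0047406 + 0.023644] = 0.03107 m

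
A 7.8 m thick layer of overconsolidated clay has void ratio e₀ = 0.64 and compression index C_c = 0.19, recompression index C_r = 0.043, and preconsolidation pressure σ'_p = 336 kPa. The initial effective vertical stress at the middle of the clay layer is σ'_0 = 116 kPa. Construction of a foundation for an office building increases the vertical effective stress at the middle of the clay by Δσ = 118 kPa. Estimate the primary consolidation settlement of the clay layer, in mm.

S_c ≈ 62.3 mm

Final effective stress: σ'_f = 116 + 118 = 234 kPa.
σ'_f = 234 ≤ σ'_p = 336 kPa, so the clay remains overconsolidated and only the recompression index applies:
S_c = C_r·H/(1+e₀)·log₁₀(σ'_f/σ'_0) = 0.043×7.8/1.64×log₁₀(234/116)
    = 0.20451 × 0.30476 = 0.06233 m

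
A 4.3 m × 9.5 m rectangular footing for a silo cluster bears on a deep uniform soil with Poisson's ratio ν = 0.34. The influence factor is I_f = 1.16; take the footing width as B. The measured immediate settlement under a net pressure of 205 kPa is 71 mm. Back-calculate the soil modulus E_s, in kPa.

E_s ≈ 12700 kPa

S_e = q·B·(1−ν²)/E_s · I_f  ⇒  E_s = q·B·(1−ν²)·I_f / S_e.
E_s = 205 × 4.3 × 0.8844 × 1.16 / 0.071 = 12740 kPa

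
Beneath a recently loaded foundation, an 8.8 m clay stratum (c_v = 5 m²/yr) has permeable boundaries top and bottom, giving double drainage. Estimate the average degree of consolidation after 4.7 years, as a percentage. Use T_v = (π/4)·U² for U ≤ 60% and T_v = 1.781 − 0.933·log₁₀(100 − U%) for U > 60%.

U ≈ 95.9 %

Drainage path length: H_d = H/2 = 4.4 m (double drainage).
T_v = c_v·t/H_d² = 5×4.7/4.4² = 1.2138.
T_v = 1.2138 corresponds to the U > 60% branch:
U = 1 − 10^((1.781 − T_v)/0.933)/100 = 0.9595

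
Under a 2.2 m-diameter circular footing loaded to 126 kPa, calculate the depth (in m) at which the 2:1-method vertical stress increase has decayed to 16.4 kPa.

2:1 spreading — at depth z the loaded area has grown by z in each plan dimension:
qD²/(D+z)² = Δσ_z ⇒ z = D(√(q/Δσ_z) − 1) = 2.2×(√(126/16.4) − 1) = 3.898 m

z ≈ 3.9 m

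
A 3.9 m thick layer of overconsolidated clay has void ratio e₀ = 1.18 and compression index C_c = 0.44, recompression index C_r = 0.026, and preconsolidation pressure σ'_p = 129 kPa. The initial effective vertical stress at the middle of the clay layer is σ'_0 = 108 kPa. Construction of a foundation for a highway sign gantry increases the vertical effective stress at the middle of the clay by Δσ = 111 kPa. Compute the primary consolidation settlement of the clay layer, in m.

S_c ≈ 0.185 m

Final effective stress: σ'_f = 108 + 111 = 219 kPa.
σ'_f = 219 > σ'_p = 129 kPa, so the stress path crosses the preconsolidation pressure — recompression up to σ'_p, then virgin compression beyond:
S_c = H/(1+e₀)·[C_r·log₁₀(σ'_p/σ'_0) + C_c·log₁₀(σ'_f/σ'_p)]
    = 3.9/2.18 × [0.026×log₁₀(129/108) + 0.44×log₁₀(219/129)]
    = 1.789 × [0.0020063 + 0.10114] = 0.1845 m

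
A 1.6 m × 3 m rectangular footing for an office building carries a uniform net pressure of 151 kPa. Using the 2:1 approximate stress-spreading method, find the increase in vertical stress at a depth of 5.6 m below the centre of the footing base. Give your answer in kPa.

Δσ_z ≈ 11.7 kPa

By the 2:1 method the load spreads at 1 horizontal : 2 vertical, so at depth z the loaded area has grown by z in each plan dimension:
Δσ = qBL/((B+z)(L+z)) = 151×1.6×3/((1.6+5.6)(3+5.6)) = 11.705 kPa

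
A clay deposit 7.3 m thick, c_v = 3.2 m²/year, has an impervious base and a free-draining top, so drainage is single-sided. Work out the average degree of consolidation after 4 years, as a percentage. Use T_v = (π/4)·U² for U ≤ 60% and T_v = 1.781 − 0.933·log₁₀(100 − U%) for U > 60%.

U ≈ 55.3 %

Drainage path length: H_d = H = 7.3 m (single drainage).
T_v = c_v·t/H_d² = 3.2×4/7.3² = 0.2402.
T_v = 0.2402 corresponds to the U ≤ 60% branch:
U = √(4T_v/π) = 0.553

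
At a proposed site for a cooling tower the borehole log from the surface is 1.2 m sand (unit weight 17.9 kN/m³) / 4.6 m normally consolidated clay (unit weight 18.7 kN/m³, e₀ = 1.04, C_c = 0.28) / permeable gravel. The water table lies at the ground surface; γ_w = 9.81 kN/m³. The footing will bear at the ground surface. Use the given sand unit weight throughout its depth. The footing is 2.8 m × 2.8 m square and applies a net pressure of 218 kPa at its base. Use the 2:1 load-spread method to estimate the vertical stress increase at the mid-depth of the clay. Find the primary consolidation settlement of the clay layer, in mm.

S_c ≈ 243 mm

Mid-depth of clay below the ground surface: z = 1.2 + 4.6/2 = 3.5 m.
Total vertical stress at mid-clay: σ_v = 17.9×1.2 + 18.7×2.3 = 64.49 kPa.
Pore pressure: u = 9.81×(3.5 − 0) = 34.335 kPa.
Initial effective stress: σ'_0 = σ_v − u = 64.49 − 34.335 = 30.155 kPa.
Stress increase at mid-clay by the 2:1 spreading method:
Δσ = qBL/((B+z)(L+z)) = 218×2.8×2.8/((2.8+3.5)(2.8+3.5)) = 43.062 kPa
Final effective stress: σ'_f = σ'_0 + Δσ = 30.155 + 43.062 = 73.217 kPa.
Normally consolidated clay, so the full stress increment lies on the virgin compression line:
S_c = C_c·H/(1+e₀)·log₁₀(σ'_f/σ'_0) = 0.28×4.6/(1+1.04)×log₁₀(73.217/30.155)
    = 0.63137 × 0.38525 = 0.2432 m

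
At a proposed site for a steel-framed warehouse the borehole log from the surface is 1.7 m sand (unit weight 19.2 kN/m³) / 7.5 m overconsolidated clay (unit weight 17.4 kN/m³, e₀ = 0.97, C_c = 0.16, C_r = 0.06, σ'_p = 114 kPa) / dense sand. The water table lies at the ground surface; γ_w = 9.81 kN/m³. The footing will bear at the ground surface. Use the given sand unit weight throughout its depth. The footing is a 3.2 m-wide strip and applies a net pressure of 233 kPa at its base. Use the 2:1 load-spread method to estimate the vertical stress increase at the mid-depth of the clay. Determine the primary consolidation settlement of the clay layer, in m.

S_c ≈ 0.129 m

Mid-depth of clay below the ground surface: z = 1.7 + 7.5/2 = 5.45 m.
Total vertical stress at mid-clay: σ_v = 19.2×1.7 + 17.4×3.75 = 97.89 kPa.
Pore pressure: u = 9.81×(5.45 − 0) = 53.465 kPa.
Initial effective stress: σ'_0 = σ_v − u = 97.89 − 53.465 = 44.425 kPa.
Stress increase at mid-clay by the 2:1 spreading method:
Δσ = qB/(B+z) = 233×3.2/(3.2+5.45) = 86.197 kPa
Final effective stress: σ'_f = 44.425 + 86.197 = 130.62 kPa.
σ'_f = 130.62 > σ'_p = 114 kPa, so the stress path crosses the preconsolidation pressure — recompression up to σ'_p, then virgin compression beyond:
S_c = H/(1+e₀)·[C_r·log₁₀(σ'_p/σ'_0) + C_c·log₁₀(σ'_f/σ'_p)]
    = 7.5/1.97 × [0.06×log₁₀(114/44.425) + 0.16×log₁₀(130.62/114)]
    = 3.8071 × [0.024557 + 0.0094568] = 0.1295 m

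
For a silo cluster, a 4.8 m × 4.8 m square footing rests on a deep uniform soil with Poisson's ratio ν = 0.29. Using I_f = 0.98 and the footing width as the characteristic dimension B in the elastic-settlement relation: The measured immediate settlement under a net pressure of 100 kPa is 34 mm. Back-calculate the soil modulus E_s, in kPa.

S_e = q·B·(1−ν²)/E_s · I_f  ⇒  E_s = q·B·(1−ν²)·I_f / S_e.
E_s = 100 × 4.8 × 0.9159 × 0.98 / 0.034 = 12670 kPa

E_s ≈ 12700 kPa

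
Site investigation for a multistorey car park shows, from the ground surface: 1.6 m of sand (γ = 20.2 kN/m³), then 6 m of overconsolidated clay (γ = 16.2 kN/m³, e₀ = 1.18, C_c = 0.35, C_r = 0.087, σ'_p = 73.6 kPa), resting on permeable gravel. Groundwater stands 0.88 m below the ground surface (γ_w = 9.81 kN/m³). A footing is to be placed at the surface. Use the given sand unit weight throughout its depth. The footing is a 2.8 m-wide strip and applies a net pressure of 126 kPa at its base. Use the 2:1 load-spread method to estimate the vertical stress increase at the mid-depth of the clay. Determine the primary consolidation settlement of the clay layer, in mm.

Mid-depth of clay below the ground surface: z = 1.6 + 6/2 = 4.6 m.
Total vertical stress at mid-clay: σ_v = 20.2×1.6 + 16.2×3 = 80.92 kPa.
Pore pressure: u = 9.81×(4.6 − 0.88) = 36.493 kPa.
Initial effective stress: σ'_0 = σ_v − u = 80.92 − 36.493 = 44.427 kPa.
Stress increase at mid-clay by the 2:1 spreading method:
Δσ = qB/(B+z) = 126×2.8/(2.8+4.6) = 47.676 kPa
Final effective stress: σ'_f = 44.427 + 47.676 = 92.103 kPa.
σ'_f = 92.103 > σ'_p = 73.6 kPa, so the stress path crosses the preconsolidation pressure — recompression up to σ'_p, then virgin compression beyond:
S_c = H/(1+e₀)·[C_r·log₁₀(σ'_p/σ'_0) + C_c·log₁₀(σ'_f/σ'_p)]
    = 6/2.18 × [0.087×log₁₀(73.6/44.427) + 0.35×log₁₀(92.103/73.6)]
    = 2.7523 × [0.019073 + 0.034089] = 0.1463 m

S_c ≈ 146 mm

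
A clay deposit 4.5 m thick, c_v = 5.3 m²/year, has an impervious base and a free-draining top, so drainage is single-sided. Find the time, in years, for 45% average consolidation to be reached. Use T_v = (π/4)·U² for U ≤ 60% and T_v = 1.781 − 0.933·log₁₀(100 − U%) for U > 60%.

Drainage path length: H_d = H = 4.5 m (single drainage).
U ≤ 60%: T_v = (π/4)·U² = (π/4)×0.45² = 0.15904.
t = T_v·H_d²/c_v = 0.15904×4.5²/5.3 = 0.6077 years.

t ≈ 0.608 years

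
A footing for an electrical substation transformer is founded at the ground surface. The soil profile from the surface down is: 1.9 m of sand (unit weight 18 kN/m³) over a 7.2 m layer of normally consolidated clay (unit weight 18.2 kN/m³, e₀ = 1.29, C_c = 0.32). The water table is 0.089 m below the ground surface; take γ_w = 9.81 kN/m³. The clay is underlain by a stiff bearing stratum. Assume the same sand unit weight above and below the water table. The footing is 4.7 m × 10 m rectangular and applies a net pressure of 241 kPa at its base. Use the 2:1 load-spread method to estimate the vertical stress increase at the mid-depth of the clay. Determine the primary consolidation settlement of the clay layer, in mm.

Mid-depth of clay below the ground surface: z = 1.9 + 7.2/2 = 5.5 m.
Total vertical stress at mid-clay: σ_v = 18×1.9 + 18.2×3.6 = 99.72 kPa.
Pore pressure: u = 9.81×(5.5 − 0.089) = 53.082 kPa.
Initial effective stress: σ'_0 = σ_v − u = 99.72 − 53.082 = 46.638 kPa.
Stress increase at mid-clay by the 2:1 spreading method:
Δσ = qBL/((B+z)(L+z)) = 241×4.7×10/((4.7+5.5)(10+5.5)) = 71.645 kPa
Final effective stress: σ'_f = σ'_0 + Δσ = 46.638 + 71.645 = 118.28 kPa.
Normally consolidated clay, so the full stress increment lies on the virgin compression line:
S_c = C_c·H/(1+e₀)·log₁₀(σ'_f/σ'_0) = 0.32×7.2/(1+1.29)×log₁₀(118.28/46.638)
    = 1.0061 × 0.40417 = 0.4066 m

S_c ≈ 407 mm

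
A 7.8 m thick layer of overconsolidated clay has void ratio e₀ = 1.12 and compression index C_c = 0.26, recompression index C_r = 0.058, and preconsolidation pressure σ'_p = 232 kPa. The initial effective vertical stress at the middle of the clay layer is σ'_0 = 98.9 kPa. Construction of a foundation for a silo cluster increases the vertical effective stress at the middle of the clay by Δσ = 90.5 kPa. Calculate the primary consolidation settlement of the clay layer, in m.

S_c ≈ 0.0602 m

Final effective stress: σ'_f = 98.9 + 90.5 = 189.4 kPa.
σ'_f = 189.4 ≤ σ'_p = 232 kPa, so the clay remains overconsolidated and only the recompression index applies:
S_c = C_r·H/(1+e₀)·log₁₀(σ'_f/σ'_0) = 0.058×7.8/2.12×log₁₀(189.4/98.9)
    = 0.21339 × 0.28218 = 0.06022 m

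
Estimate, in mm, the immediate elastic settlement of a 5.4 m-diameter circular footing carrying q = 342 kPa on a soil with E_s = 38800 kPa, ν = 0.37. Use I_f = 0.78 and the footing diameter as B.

S_e ≈ 32 mm

Immediate (elastic) settlement: S_e = q·B·(1−ν²)/E_s · I_f.
S_e = 342 × 5.4 × (1 − 0.37²) / 38800 × 0.78
    = 342 × 5.4 × 0.8631 / 38800 × 0.78
    = 0.03204 m = 32.04 mm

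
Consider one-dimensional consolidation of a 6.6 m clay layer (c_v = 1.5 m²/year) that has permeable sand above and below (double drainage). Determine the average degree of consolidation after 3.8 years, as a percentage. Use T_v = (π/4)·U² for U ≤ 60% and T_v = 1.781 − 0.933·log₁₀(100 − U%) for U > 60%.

U ≈ 77.7 %

Drainage path length: H_d = H/2 = 3.3 m (double drainage).
T_v = c_v·t/H_d² = 1.5×3.8/3.3² = 0.52342.
T_v = 0.52342 corresponds to the U > 60% branch:
U = 1 − 10^((1.781 − T_v)/0.933)/100 = 0.7772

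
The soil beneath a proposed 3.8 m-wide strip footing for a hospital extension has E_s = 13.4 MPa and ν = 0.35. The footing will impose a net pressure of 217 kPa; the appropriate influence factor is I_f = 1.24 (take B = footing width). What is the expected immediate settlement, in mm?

Immediate (elastic) settlement: S_e = q·B·(1−ν²)/E_s · I_f.
E_s = 13.4 MPa = 13400 kPa.
S_e = 217 × 3.8 × (1 − 0.35²) / 13400 × 1.24
    = 217 × 3.8 × 0.8775 / 13400 × 1.24
    = 0.06696 m = 66.96 mm

S_e ≈ 67 mm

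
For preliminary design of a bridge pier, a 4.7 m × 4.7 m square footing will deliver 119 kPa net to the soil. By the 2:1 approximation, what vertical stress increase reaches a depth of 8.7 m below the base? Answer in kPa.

By the 2:1 method the load spreads at 1 horizontal : 2 vertical, so at depth z the loaded area has grown by z in each plan dimension:
Δσ = qBL/((B+z)(L+z)) = 119×4.7×4.7/((4.7+8.7)(4.7+8.7)) = 14.64 kPa

Δσ_z ≈ 14.6 kPa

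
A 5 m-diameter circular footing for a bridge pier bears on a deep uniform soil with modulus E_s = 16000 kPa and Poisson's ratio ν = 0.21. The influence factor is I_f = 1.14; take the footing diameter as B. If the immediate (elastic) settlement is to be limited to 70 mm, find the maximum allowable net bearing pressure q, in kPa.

q ≈ 206 kPa

S_e = q·B·(1−ν²)/E_s · I_f  ⇒  q = S_e·E_s / (B·(1−ν²)·I_f).
q = 0.07 × 16000 / (5 × 0.9559 × 1.14) = 205.6 kPa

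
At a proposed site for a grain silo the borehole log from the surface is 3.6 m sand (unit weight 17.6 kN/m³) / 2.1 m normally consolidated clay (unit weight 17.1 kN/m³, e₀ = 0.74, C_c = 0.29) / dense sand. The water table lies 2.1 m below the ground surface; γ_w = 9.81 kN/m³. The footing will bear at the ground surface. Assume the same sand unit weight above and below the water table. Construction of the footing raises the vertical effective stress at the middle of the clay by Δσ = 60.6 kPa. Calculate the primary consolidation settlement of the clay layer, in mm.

Mid-depth of clay below the ground surface: z = 3.6 + 2.1/2 = 4.65 m.
Total vertical stress at mid-clay: σ_v = 17.6×3.6 + 17.1×1.05 = 81.315 kPa.
Pore pressure: u = 9.81×(4.65 − 2.1) = 25.015 kPa.
Initial effective stress: σ'_0 = σ_v − u = 81.315 − 25.015 = 56.3 kPa.
Final effective stress: σ'_f = σ'_0 + Δσ = 56.3 + 60.6 = 116.9 kPa.
Normally consolidated clay, so the full stress increment lies on the virgin compression line:
S_c = C_c·H/(1+e₀)·log₁₀(σ'_f/σ'_0) = 0.29×2.1/(1+0.74)×log₁₀(116.9/56.3)
    = 0.35 × 0.31731 = 0.1111 m

S_c ≈ 111 mm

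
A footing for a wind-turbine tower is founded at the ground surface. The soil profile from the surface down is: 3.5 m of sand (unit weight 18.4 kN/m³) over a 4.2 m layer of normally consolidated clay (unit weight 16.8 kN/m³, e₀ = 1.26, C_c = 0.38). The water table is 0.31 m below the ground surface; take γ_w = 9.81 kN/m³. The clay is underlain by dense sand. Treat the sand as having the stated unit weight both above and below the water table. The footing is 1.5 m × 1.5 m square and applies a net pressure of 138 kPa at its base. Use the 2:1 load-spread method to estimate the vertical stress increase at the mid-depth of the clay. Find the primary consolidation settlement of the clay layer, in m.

S_c ≈ 0.0372 m

Mid-depth of clay below the ground surface: z = 3.5 + 4.2/2 = 5.6 m.
Total vertical stress at mid-clay: σ_v = 18.4×3.5 + 16.8×2.1 = 99.68 kPa.
Pore pressure: u = 9.81×(5.6 − 0.31) = 51.895 kPa.
Initial effective stress: σ'_0 = σ_v − u = 99.68 − 51.895 = 47.785 kPa.
Stress increase at mid-clay by the 2:1 spreading method:
Δσ = qBL/((B+z)(L+z)) = 138×1.5×1.5/((1.5+5.6)(1.5+5.6)) = 6.1595 kPa
Final effective stress: σ'_f = σ'_0 + Δσ = 47.785 + 6.1595 = 53.944 kPa.
Normally consolidated clay, so the full stress increment lies on the virgin compression line:
S_c = C_c·H/(1+e₀)·log₁₀(σ'_f/σ'_0) = 0.38×4.2/(1+1.26)×log₁₀(53.944/47.785)
    = 0.70619 × 0.052652 = 0.03718 m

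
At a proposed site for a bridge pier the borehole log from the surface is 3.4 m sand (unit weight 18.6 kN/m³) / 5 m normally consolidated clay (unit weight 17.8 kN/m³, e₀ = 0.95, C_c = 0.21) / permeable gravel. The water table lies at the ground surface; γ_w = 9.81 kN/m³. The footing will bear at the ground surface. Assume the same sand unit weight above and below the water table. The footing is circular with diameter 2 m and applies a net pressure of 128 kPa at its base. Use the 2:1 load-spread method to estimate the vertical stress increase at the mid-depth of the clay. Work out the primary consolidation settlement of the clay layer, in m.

Mid-depth of clay below the ground surface: z = 3.4 + 5/2 = 5.9 m.
Total vertical stress at mid-clay: σ_v = 18.6×3.4 + 17.8×2.5 = 107.74 kPa.
Pore pressure: u = 9.81×(5.9 − 0) = 57.879 kPa.
Initial effective stress: σ'_0 = σ_v − u = 107.74 − 57.879 = 49.861 kPa.
Stress increase at mid-clay by the 2:1 spreading method:
Δσ ≈ qD²/(D+z)² = 128×2²/(2+5.9)² = 8.2038 kPa
Final effective stress: σ'_f = σ'_0 + Δσ = 49.861 + 8.2038 = 58.065 kPa.
Normally consolidated clay, so the full stress increment lies on the virgin compression line:
S_c = C_c·H/(1+e₀)·log₁₀(σ'_f/σ'_0) = 0.21×5/(1+0.95)×log₁₀(58.065/49.861)
    = 0.53846 × 0.066153 = 0.03562 m

S_c ≈ 0.0356 m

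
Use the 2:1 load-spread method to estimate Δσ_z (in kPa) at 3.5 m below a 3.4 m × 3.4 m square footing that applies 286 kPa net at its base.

By the 2:1 method the load spreads at 1 horizontal : 2 vertical, so at depth z the loaded area has grown by z in each plan dimension:
Δσ = qBL/((B+z)(L+z)) = 286×3.4×3.4/((3.4+3.5)(3.4+3.5)) = 69.443 kPa

Δσ_z ≈ 69.4 kPa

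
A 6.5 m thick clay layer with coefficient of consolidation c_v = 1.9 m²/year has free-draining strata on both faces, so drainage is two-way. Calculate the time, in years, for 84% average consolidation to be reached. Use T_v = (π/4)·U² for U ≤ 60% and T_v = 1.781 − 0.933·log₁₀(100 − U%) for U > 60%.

t ≈ 3.66 years

Drainage path length: H_d = H/2 = 3.25 m (double drainage).
U > 60%: T_v = 1.781 − 0.933·log₁₀(100 − 84) = 0.65756.
t = T_v·H_d²/c_v = 0.65756×3.25²/1.9 = 3.656 years.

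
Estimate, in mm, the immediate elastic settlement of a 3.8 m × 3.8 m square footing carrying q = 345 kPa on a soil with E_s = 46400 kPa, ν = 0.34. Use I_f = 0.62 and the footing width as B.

S_e ≈ 15.5 mm

Immediate (elastic) settlement: S_e = q·B·(1−ν²)/E_s · I_f.
S_e = 345 × 3.8 × (1 − 0.34²) / 46400 × 0.62
    = 345 × 3.8 × 0.8844 / 46400 × 0.62
    = 0.01549 m = 15.49 mm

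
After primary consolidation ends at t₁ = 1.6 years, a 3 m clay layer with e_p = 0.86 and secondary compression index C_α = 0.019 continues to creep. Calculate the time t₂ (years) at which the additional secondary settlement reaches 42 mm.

t₂ ≈ 37.6 years

S_s = C_α·H/(1+e_p)·log₁₀(t₂/t₁) ⇒ log₁₀(t₂/t₁) = S_s·(1+e_p)/(C_α·H).
log₁₀(t₂/t₁) = 0.042 × (1+0.86) / (0.019×3) = 1.371
t₂ = t₁ × 10^1.371 = 1.6 × 23.47 = 37.55 years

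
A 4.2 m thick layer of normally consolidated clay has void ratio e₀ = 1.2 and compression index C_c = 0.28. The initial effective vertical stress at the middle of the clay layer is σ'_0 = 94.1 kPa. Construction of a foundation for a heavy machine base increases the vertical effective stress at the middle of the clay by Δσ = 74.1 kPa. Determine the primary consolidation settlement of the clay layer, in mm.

Final effective stress: σ'_f = σ'_0 + Δσ = 94.1 + 74.1 = 168.2 kPa.
Normally consolidated clay, so the full stress increment lies on the virgin compression line:
S_c = C_c·H/(1+e₀)·log₁₀(σ'_f/σ'_0) = 0.28×4.2/(1+1.2)×log₁₀(168.2/94.1)
    = 0.53455 × 0.25224 = 0.1348 m

S_c ≈ 135 mm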